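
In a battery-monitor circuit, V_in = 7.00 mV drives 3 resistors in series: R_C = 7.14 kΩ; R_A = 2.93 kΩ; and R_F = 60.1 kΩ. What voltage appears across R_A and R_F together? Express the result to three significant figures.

Total series resistance ΣR = 7.14 + 2.93 + 60.1 = 70.17 kΩ.
R_{R_A..R_F} = 2.93 + 60.1 = 63.03 kΩ.
Voltage divider: V = V_in · (63.03 / 70.17) = 7.00 × 0.8982 = 6.288 mV.

V ≈ 6.29 mV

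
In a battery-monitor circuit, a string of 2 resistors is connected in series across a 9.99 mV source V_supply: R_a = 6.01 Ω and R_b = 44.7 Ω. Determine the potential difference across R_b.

Total series resistance ΣR = 6.01 + 44.7 = 50.71 Ω.
Voltage divider: V = V_supply · (44.70 / 50.71) = 9.99 × 0.8815 = 8.806 mV.

V ≈ 8.81 mV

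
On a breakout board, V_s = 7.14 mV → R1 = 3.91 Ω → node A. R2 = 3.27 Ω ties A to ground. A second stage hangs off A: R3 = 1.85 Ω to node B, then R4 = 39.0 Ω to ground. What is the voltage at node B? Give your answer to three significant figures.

Looking into the second stage from A: R3 + R4 = 40.85 Ω appears in parallel with R2.
R2 ‖ (R3+R4) = 3.028 Ω.
V_A = 7.14 × 3.028/(3.91 + 3.028) = 3.116 mV.
V_B = V_A × 0.9547 = 2.975 mV.

V_B ≈ 2.97 mV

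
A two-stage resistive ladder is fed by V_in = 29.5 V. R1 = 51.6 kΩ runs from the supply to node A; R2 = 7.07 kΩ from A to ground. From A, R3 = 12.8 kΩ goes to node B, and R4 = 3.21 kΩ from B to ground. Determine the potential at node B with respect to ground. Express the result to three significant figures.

Node A sees R2 in parallel with the series input of stage 2, R3 + R4 = 16.01 kΩ.
R2 ‖ (R3+R4) = 4.904 kΩ.
First divider: V_A = V_in · 4.904/(51.6 + 4.904) = 2.560 V.
Stage 2 is unloaded, so V_B = V_A · R4/(R3+R4) = 2.560 × 3.21/16.01 = 0.5134 V.

V_B ≈ 0.513 V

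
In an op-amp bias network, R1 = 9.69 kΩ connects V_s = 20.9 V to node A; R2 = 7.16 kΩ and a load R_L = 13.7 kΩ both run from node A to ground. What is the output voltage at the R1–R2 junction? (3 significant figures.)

R2 ‖ R_L = (7.16 × 13.7)/(7.16 + 13.7) = 4.702 kΩ.
Now apply the divider: V_out = 20.9 × 0.3267 = 6.829 V.
(Unloaded it would be 8.88 V; the load pulls it down.)

V_out ≈ 6.83 V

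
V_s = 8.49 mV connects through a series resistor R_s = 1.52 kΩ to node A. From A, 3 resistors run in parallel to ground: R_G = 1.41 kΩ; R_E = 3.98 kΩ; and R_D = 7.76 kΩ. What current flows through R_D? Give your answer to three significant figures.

I ≈ 0.412 µA

Combine the parallel branches: R_p = (1/1.41 + 1/3.98 + 1/7.76)⁻¹ = 0.9180 kΩ.
V_A = 8.49 × 0.9180/2.438 = 3.197 mV.
Branch current I = V_A/R_D = 3.197/7.76 = 0.4120 µA.
(Equivalently: I_total = 3.482 µA, then current-divider fraction G_k/ΣG = 0.1183.)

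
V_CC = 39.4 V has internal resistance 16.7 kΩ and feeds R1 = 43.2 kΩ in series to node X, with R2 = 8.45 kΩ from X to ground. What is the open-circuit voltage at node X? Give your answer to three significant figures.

R1' = 16.7 + 43.2 = 59.90 kΩ (source resistance + R1).
With X open, the divider is unloaded: V_th = 39.4 × 8.45/68.35 = 4.871 V.

V_th ≈ 4.87 V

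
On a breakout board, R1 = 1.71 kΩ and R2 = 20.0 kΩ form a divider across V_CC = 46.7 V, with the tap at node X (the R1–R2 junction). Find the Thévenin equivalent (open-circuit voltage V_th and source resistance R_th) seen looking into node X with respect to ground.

With X open, the divider is unloaded: V_th = 46.7 × 20.0/21.71 = 43.02 V.
Looking into X with the source shorted: R_th = R1·R2/(R1+R2) = 1.710 × 20.0/21.71 = 1.575 kΩ.

V_th ≈ 43.0 V, R_th ≈ 1.58 kΩ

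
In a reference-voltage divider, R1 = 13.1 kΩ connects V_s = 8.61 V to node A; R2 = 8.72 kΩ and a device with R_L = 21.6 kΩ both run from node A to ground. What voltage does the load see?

V_out ≈ 2.77 V

The load sits in parallel with R2, giving an effective lower resistance R2' = R2·R_L/(R2+R_L) = 6.212 kΩ.
Then V_out = V_s · R2'/(R1 + R2') = 8.61 × 6.212/19.31 = 2.770 V.
(Unloaded it would be 3.44 V; the load pulls it down.)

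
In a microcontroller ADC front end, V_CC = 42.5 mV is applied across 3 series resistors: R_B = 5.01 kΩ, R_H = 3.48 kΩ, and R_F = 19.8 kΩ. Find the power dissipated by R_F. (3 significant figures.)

Series current I = V_CC/ΣR = 42.5/28.29 = 1.502 µA.
V(R_F) = I·R = 29.75 mV; P = V·I = 29.75 × 1.502 = 44.69 nW.

P ≈ 44.7 nW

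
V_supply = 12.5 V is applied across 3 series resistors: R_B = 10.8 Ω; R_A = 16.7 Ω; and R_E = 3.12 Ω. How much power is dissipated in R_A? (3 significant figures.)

P ≈ 2.78 W

Series current I = V_supply/ΣR = 12.5/30.62 = 0.4082 A.
V(R_A) = I·R = 6.817 V; P = V·I = 6.817 × 0.4082 = 2.783 W.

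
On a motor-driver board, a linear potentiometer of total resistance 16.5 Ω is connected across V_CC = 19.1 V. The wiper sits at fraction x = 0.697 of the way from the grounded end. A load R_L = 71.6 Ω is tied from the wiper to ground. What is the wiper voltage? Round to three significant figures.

Split the track: R_lower = x·R_p = 11.50 Ω, R_upper = (1−x)·R_p = 5.000 Ω.
R_L loads the lower segment: effective lower R = 9.909 Ω.
V_out = 19.1 × 9.909/(5.000 + 9.909) = 12.69 V.

V_out ≈ 12.7 V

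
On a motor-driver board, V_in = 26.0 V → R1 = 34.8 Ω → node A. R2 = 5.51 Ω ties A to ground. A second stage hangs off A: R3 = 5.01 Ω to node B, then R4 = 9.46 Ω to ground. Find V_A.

Looking into the second stage from A: R3 + R4 = 14.47 Ω appears in parallel with R2.
Effective lower resistance at A: R2 ‖ 14.47 = 3.990 Ω.
V_A = 26.0 × 3.990/(34.8 + 3.990) = 2.675 V.

V_A ≈ 2.67 V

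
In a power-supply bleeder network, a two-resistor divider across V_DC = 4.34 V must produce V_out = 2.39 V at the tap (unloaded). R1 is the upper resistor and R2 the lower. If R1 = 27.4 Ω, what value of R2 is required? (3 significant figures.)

V_out/V_DC = R2/(R1+R2) = 0.5507.
R2 = R1 · 0.5507/(1 − 0.5507) = 33.58 Ω.

R2 ≈ 33.6 Ω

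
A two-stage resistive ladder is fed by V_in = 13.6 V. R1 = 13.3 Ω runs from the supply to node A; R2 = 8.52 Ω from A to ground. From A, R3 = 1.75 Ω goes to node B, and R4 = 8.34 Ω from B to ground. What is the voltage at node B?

V_B ≈ 2.90 V

Node A sees R2 in parallel with the series input of stage 2, R3 + R4 = 10.09 Ω.
Effective lower resistance at A: R2 ‖ 10.09 = 4.619 Ω.
First divider: V_A = V_in · 4.619/(13.3 + 4.619) = 3.506 V.
V_B = V_A × 0.8266 = 2.898 V.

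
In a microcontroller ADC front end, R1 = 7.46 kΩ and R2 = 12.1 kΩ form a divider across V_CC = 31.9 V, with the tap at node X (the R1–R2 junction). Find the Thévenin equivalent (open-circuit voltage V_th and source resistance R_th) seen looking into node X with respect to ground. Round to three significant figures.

With X open, the divider is unloaded: V_th = 31.9 × 12.1/19.56 = 19.73 V.
With V_CC suppressed (replaced by a short), R_th = R1 ‖ R2 = (7.460 × 12.1)/(7.460 + 12.1) = 4.615 kΩ.

V_th ≈ 19.7 V, R_th ≈ 4.61 kΩ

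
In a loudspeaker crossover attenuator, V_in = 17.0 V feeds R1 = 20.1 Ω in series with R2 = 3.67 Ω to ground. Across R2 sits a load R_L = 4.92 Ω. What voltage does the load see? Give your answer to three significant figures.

V_out ≈ 1.61 V

First combine the lower leg with the load: R2 ‖ R_L = 2.102 Ω.
Now apply the divider: V_out = 17.0 × 0.09468 = 1.610 V.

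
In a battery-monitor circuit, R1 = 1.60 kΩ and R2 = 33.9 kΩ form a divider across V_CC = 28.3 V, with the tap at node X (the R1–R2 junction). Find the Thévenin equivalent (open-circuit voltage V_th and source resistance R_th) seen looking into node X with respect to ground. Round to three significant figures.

V_th ≈ 27.0 V, R_th ≈ 1.53 kΩ

With X open, the divider is unloaded: V_th = 28.3 × 33.9/35.50 = 27.02 V.
With V_CC suppressed (replaced by a short), R_th = R1 ‖ R2 = (1.600 × 33.9)/(1.600 + 33.9) = 1.528 kΩ.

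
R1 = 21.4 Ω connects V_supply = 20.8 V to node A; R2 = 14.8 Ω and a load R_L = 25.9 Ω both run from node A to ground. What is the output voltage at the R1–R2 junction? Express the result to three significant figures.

R2 ‖ R_L = (14.8 × 25.9)/(14.8 + 25.9) = 9.418 Ω.
Voltage divider with the loaded lower leg: V_out = 20.8 × 9.418/(21.4 + 9.418) = 20.8 × 0.3056 = 6.357 V.
(Unloaded it would be 8.50 V; the load pulls it down.)

V_out ≈ 6.36 V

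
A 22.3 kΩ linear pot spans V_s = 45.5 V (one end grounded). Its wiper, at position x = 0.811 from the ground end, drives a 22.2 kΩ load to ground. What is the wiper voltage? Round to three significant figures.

V_out ≈ 32.0 V

The pot divides into 4.215 kΩ above the wiper and 18.09 kΩ below.
Lower segment in parallel with the load: 18.09 ‖ 22.2 = 9.966 kΩ.
Then V_out = V_s · 9.966/(4.215 + 9.966) = 31.98 V.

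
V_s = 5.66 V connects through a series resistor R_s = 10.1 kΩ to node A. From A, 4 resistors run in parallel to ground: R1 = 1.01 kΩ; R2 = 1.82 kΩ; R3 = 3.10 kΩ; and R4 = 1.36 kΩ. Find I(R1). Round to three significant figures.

I ≈ 0.206 mA

Equivalent of the parallel group: R_p = 0.3850 kΩ.
V_A = 5.66 × 0.3850/10.48 = 0.2078 V.
Branch current I = V_A/R1 = 0.2078/1.01 = 0.2058 mA.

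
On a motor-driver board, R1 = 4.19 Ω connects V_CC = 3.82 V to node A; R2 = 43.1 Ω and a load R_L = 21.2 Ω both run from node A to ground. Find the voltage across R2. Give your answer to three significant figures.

The load sits in parallel with R2, giving an effective lower resistance R2' = R2·R_L/(R2+R_L) = 14.21 Ω.
Now apply the divider: V_out = 3.82 × 0.7723 = 2.950 V.

V_out ≈ 2.95 V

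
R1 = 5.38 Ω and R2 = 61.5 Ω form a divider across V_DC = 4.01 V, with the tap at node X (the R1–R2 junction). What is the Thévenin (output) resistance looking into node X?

Zeroing V_DC shorts the top of R1 to ground, so R_th = R1 ‖ R2 = 4.947 Ω.

R_th ≈ 4.95 Ω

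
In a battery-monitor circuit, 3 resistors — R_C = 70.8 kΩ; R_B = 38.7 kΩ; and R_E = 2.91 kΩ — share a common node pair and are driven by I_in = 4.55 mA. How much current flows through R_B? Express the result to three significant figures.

Conductances: ΣG = 1/70.8 + 1/38.7 + 1/2.91 = 0.3836 (1/kΩ).
Current divider: I(R_B) = I_in · G_k/ΣG = 4.55 × (0.02584/0.3836) = 4.55 × 0.06736 = 0.3065 mA.

I ≈ 0.306 mA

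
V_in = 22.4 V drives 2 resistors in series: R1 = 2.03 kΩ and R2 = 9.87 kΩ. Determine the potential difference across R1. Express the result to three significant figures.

V ≈ 3.82 V

ΣR = 2.03 + 9.87 = 11.90 kΩ.
By the voltage-divider rule, V = 22.4 × 2.030/11.90 = 3.821 V.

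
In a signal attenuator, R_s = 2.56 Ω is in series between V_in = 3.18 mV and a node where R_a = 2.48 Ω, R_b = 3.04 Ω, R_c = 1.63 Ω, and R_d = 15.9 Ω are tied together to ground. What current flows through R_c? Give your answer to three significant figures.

I ≈ 0.424 mA

Equivalent of the parallel group: R_p = 0.7099 Ω.
V_A = 3.18 × 0.7099/3.270 = 0.6904 mV.
Branch current I = V_A/R_c = 0.6904/1.63 = 0.4236 mA.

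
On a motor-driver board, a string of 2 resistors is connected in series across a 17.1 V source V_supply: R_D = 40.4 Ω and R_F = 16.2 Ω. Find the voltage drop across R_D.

V ≈ 12.2 V

Series total: ΣR = 40.4 + 16.2 = 56.60 Ω.
Voltage divider: V = V_supply · (40.40 / 56.60) = 17.1 × 0.7138 = 12.21 V.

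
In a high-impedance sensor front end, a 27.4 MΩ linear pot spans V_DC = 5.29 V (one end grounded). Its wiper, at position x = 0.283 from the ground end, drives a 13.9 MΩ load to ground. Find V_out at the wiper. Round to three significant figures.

The pot divides into 19.65 MΩ above the wiper and 7.754 MΩ below.
(x·R_p) ‖ R_L = 4.977 MΩ.
Loaded-divider output: V_out = 5.29 × 0.2021 = 1.069 V.
(Unloaded: V_out = x·V_DC = 1.50 V.)

V_out ≈ 1.07 V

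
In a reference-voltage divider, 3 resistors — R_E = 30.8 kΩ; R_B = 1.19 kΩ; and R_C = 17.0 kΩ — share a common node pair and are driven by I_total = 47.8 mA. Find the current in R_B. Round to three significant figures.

Total conductance ΣG = 1/30.8 + 1/1.19 + 1/17.0 = 0.9316 (units of 1/kΩ).
Current divider: I(R_B) = I_total · G_k/ΣG = 47.8 × (0.8403/0.9316) = 47.8 × 0.9020 = 43.12 mA.

I ≈ 43.1 mA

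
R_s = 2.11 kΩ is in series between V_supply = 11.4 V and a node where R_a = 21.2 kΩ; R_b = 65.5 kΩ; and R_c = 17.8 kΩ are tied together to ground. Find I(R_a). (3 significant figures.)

Parallel bank: R_p = 1/(1/21.2 + 1/65.5 + 1/17.8) = 8.431 kΩ.
V_A = 11.4 × 8.431/10.54 = 9.118 V.
Branch current I = V_A/R_a = 9.118/21.2 = 0.4301 mA.

I ≈ 0.430 mA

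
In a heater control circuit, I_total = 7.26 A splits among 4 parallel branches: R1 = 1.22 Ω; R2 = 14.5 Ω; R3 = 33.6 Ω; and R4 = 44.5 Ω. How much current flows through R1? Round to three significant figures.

I ≈ 6.32 A

Total conductance ΣG = 1/1.22 + 1/14.5 + 1/33.6 + 1/44.5 = 0.9409 (units of 1/Ω).
By the current-divider rule, I = I_total · G_k/ΣG = 7.26 × 0.8712 = 6.325 A.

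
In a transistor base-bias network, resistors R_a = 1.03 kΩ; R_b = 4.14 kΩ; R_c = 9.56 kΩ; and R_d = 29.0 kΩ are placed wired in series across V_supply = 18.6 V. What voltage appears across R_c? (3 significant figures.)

Total series resistance ΣR = 1.03 + 4.14 + 9.56 + 29.0 = 43.73 kΩ.
V = V_supply · R/ΣR = 18.6 × 0.2186 = 4.066 V.

V ≈ 4.07 V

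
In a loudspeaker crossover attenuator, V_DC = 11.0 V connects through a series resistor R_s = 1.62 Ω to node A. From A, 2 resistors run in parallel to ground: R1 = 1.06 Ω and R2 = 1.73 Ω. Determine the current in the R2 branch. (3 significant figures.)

Parallel bank: R_p = 1/(1/1.06 + 1/1.73) = 0.6573 Ω.
Node voltage V_A = V_DC · R_p/(R_s + R_p) = 11.0 × 0.2886 = 3.175 V.
Branch current I = V_A/R2 = 3.175/1.73 = 1.835 A.

I ≈ 1.84 A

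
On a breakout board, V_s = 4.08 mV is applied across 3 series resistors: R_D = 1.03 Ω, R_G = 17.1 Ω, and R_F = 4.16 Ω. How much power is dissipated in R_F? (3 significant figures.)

P ≈ 0.139 µW

Series current I = V_s/ΣR = 4.08/22.29 = 0.1830 mA.
P(R_F) = I²·R_F = (0.1830)² × 4.16 = 0.1394 µW.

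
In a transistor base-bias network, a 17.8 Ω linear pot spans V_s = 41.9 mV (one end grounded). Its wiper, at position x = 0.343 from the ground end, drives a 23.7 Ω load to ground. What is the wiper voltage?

V_out ≈ 12.3 mV

The pot divides into 11.69 Ω above the wiper and 6.105 Ω below.
(x·R_p) ‖ R_L = 4.855 Ω.
V_out = 41.9 × 4.855/(11.69 + 4.855) = 12.29 mV.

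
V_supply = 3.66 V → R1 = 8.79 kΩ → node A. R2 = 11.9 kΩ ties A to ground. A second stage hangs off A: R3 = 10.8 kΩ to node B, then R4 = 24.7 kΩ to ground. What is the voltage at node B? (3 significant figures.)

The second stage (R3 + R4 = 35.50 kΩ) loads node A in parallel with R2.
Effective lower resistance at A: R2 ‖ 35.50 = 8.912 kΩ.
V_A = 3.66 × 8.912/(8.79 + 8.912) = 1.843 V.
Stage 2 is unloaded, so V_B = V_A · R4/(R3+R4) = 1.843 × 24.7/35.50 = 1.282 V.

V_B ≈ 1.28 V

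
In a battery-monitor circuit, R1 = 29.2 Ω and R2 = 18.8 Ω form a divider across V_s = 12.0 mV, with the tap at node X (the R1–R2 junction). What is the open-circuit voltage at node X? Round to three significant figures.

With X open, the divider is unloaded: V_th = 12.0 × 18.8/48.00 = 4.700 mV.

V_th ≈ 4.70 mV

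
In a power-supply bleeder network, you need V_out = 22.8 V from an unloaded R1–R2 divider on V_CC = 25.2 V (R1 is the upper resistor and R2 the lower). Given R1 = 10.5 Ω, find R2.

The divider ratio is R2/(R1+R2) = 22.8/25.2 = 0.9048.
So R2 = R1 · V_out/(V_CC − V_out) = 10.5 × 22.8/(25.2 − 22.8) = 10.5 × 9.500 = 99.75 Ω.

R2 ≈ 99.8 Ω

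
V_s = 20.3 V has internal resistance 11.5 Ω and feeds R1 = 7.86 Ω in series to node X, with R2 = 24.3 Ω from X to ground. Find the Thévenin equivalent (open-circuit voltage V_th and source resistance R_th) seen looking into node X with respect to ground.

V_th ≈ 11.3 V, R_th ≈ 10.8 Ω

R1' = 11.5 + 7.86 = 19.36 Ω (source resistance + R1).
V_th is the unloaded tap voltage: V_s · R2/(R1'+R2) = 20.3 × 0.5566 = 11.30 V.
With V_s suppressed (replaced by a short), R_th = R1' ‖ R2 = (19.36 × 24.3)/(19.36 + 24.3) = 10.78 Ω.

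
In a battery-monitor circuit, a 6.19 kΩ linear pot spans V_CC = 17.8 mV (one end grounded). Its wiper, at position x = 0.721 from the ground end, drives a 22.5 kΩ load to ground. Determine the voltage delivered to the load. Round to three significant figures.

V_out ≈ 12.2 mV

Split the track: R_lower = x·R_p = 4.463 kΩ, R_upper = (1−x)·R_p = 1.727 kΩ.
Lower segment in parallel with the load: 4.463 ‖ 22.5 = 3.724 kΩ.
Then V_out = V_CC · 3.724/(1.727 + 3.724) = 12.16 mV.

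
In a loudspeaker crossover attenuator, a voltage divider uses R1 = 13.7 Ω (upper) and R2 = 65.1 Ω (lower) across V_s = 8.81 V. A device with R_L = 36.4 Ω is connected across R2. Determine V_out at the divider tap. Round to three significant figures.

R2 ‖ R_L = (65.1 × 36.4)/(65.1 + 36.4) = 23.35 Ω.
Then V_out = V_s · R2'/(R1 + R2') = 8.81 × 23.35/37.05 = 5.552 V.

V_out ≈ 5.55 V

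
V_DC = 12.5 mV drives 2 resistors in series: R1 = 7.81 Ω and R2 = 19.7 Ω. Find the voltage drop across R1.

V ≈ 3.55 mV

Series total: ΣR = 7.81 + 19.7 = 27.51 Ω.
By the voltage-divider rule, V = 12.5 × 7.810/27.51 = 3.549 mV.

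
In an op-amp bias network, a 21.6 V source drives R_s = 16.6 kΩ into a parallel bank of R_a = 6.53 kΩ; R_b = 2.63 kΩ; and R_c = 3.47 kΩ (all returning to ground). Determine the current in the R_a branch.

I ≈ 0.226 mA

Equivalent of the parallel group: R_p = 1.217 kΩ.
Node voltage V_A = V_s · R_p/(R_s + R_p) = 21.6 × 0.06832 = 1.476 V.
I(R_a) = V_A / R_a = 1.476/6.53 = 0.2260 mA.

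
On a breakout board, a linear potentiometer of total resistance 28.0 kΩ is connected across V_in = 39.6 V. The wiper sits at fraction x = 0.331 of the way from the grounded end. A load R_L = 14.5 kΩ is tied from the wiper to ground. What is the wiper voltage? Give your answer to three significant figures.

Lower segment x·R_p = 9.268 kΩ; upper segment (1−x)·R_p = 18.73 kΩ.
Lower segment in parallel with the load: 9.268 ‖ 14.5 = 5.654 kΩ.
Then V_out = V_in · 5.654/(18.73 + 5.654) = 9.182 V.
(Unloaded: V_out = x·V_in = 13.1 V.)

V_out ≈ 9.18 V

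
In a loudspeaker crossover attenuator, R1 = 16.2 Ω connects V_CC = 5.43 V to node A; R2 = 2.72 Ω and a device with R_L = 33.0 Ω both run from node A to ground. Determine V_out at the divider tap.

The load sits in parallel with R2, giving an effective lower resistance R2' = R2·R_L/(R2+R_L) = 2.513 Ω.
Now apply the divider: V_out = 5.43 × 0.1343 = 0.7292 V.

V_out ≈ 0.729 V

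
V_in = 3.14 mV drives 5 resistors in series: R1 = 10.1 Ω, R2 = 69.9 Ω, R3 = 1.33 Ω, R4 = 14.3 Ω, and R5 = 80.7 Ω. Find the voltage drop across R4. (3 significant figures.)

V ≈ 0.255 mV

Series total: ΣR = 10.1 + 69.9 + 1.33 + 14.3 + 80.7 = 176.3 Ω.
By the voltage-divider rule, V = 3.14 × 14.30/176.3 = 0.2546 mV.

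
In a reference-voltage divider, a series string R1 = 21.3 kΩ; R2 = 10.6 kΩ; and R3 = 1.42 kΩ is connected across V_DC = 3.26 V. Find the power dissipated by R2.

The common current is I = 3.26/33.32 = 0.09784 mA.
V(R2) = I·R = 1.037 V; P = V·I = 1.037 × 0.09784 = 0.1015 mW.

P ≈ 0.101 mW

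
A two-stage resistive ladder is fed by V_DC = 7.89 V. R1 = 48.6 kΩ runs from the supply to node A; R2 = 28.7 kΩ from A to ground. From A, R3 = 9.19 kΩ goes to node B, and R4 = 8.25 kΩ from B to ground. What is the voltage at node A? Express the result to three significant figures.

V_A ≈ 1.44 V

Looking into the second stage from A: R3 + R4 = 17.44 kΩ appears in parallel with R2.
Effective lower resistance at A: R2 ‖ 17.44 = 10.85 kΩ.
First divider: V_A = V_DC · 10.85/(48.6 + 10.85) = 1.440 V.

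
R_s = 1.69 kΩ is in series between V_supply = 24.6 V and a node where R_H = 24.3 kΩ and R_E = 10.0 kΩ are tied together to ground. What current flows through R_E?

Equivalent of the parallel group: R_p = 7.085 kΩ.
V_A = 24.6 × 7.085/8.775 = 19.86 V.
I(R_E) = V_A / R_E = 19.86/10.0 = 1.986 mA.
(Equivalently: I_total = 2.804 mA, then current-divider fraction G_k/ΣG = 0.7085.)

I ≈ 1.99 mA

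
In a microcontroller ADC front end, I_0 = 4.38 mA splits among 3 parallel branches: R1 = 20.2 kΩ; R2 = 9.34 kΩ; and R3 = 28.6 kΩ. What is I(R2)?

Total conductance ΣG = 1/20.2 + 1/9.34 + 1/28.6 = 0.1915 (units of 1/kΩ).
R2 takes the fraction G_k/ΣG = 0.1071/0.1915 = 0.5590, so I = 4.38 × 0.5590 = 2.448 mA.

I ≈ 2.45 mA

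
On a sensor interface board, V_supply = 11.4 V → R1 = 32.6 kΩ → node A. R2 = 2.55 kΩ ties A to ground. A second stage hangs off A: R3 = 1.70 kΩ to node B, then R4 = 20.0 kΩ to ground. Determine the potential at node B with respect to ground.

Looking into the second stage from A: R3 + R4 = 21.70 kΩ appears in parallel with R2.
R2 ‖ (R3+R4) = 2.282 kΩ.
V_A = 11.4 × 2.282/(32.6 + 2.282) = 0.7458 V.
Stage 2 is unloaded, so V_B = V_A · R4/(R3+R4) = 0.7458 × 20.0/21.70 = 0.6873 V.

V_B ≈ 0.687 V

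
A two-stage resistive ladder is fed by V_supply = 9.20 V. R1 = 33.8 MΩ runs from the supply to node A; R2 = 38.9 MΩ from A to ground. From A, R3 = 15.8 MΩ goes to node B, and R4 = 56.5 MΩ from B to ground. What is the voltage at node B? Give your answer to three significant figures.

V_B ≈ 3.08 V

The second stage (R3 + R4 = 72.30 MΩ) loads node A in parallel with R2.
R2 ‖ (R3+R4) = 25.29 MΩ.
V_A = 9.20 × 25.29/(33.8 + 25.29) = 3.938 V.
Then the unloaded second divider: V_B = V_A × R4/(R3+R4) = 3.938 × 0.7815 = 3.077 V.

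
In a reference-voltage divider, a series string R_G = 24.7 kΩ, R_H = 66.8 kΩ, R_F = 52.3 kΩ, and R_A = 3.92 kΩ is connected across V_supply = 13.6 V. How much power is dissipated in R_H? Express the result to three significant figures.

P ≈ 0.566 mW

ΣR = 147.7 kΩ → I = 13.6/147.7 = 0.09207 mA.
P = I²R = 0.008476 × 66.8 = 0.5662 mW.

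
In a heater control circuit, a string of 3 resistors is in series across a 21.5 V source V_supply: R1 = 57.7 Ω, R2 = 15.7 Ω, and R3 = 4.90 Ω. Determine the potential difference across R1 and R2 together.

Total series resistance ΣR = 57.7 + 15.7 + 4.90 = 78.30 Ω.
R_{R1..R2} = 57.7 + 15.7 = 73.40 Ω.
Voltage divider: V = V_supply · (73.40 / 78.30) = 21.5 × 0.9374 = 20.15 V.

V ≈ 20.2 V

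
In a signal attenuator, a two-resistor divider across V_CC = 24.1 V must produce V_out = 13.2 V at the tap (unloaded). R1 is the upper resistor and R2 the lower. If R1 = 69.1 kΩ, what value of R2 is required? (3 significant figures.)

The divider ratio is R2/(R1+R2) = 13.2/24.1 = 0.5477.
Rearranging, R2 = R1·k/(1−k) = 69.1 × 1.211 = 83.68 kΩ.

R2 ≈ 83.7 kΩ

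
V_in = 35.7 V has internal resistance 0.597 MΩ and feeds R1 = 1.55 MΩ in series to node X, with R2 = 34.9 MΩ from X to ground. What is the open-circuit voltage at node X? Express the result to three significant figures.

R1' = 0.597 + 1.55 = 2.147 MΩ (source resistance + R1).
V_th is the unloaded tap voltage: V_in · R2/(R1'+R2) = 35.7 × 0.9420 = 33.63 V.

V_th ≈ 33.6 V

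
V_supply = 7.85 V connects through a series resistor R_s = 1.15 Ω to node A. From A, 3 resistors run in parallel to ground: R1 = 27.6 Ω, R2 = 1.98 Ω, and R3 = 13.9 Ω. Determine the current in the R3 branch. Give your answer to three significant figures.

I ≈ 0.331 A

Equivalent of the parallel group: R_p = 1.631 Ω.
V_A = 7.85 × 1.631/2.781 = 4.604 V.
I(R3) = V_A / R3 = 4.604/13.9 = 0.3312 A.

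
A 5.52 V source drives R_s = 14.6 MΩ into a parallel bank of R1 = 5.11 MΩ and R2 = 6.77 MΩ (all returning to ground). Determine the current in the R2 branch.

Equivalent of the parallel group: R_p = 2.912 MΩ.
Node voltage V_A = V_CC · R_p/(R_s + R_p) = 5.52 × 0.1663 = 0.9179 V.
I(R2) = V_A / R2 = 0.9179/6.77 = 0.1356 µA.

I ≈ 0.136 µA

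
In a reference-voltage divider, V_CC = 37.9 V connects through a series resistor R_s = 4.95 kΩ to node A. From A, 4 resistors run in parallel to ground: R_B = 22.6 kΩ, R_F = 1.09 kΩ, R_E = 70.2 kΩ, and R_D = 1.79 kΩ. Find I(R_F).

Equivalent of the parallel group: R_p = 0.6516 kΩ.
Node voltage V_A = V_CC · R_p/(R_s + R_p) = 37.9 × 0.1163 = 4.409 V.
Branch current I = V_A/R_F = 4.409/1.09 = 4.045 mA.
(Check via current divider: I_total = 6.766 mA; share G_k/ΣG = 0.5978 → same result.)

I ≈ 4.04 mA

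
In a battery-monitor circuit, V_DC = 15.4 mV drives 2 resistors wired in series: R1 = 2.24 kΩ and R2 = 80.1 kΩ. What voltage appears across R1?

V ≈ 0.419 mV

Series total: ΣR = 2.24 + 80.1 = 82.34 kΩ.
V = V_DC · R/ΣR = 15.4 × 0.02720 = 0.4189 mV.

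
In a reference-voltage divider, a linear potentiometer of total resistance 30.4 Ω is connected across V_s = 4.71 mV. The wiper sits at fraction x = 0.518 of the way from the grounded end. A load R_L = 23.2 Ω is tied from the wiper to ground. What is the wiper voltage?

Lower segment x·R_p = 15.75 Ω; upper segment (1−x)·R_p = 14.65 Ω.
R_L loads the lower segment: effective lower R = 9.380 Ω.
Then V_out = V_s · 9.380/(14.65 + 9.380) = 1.838 mV.
(Unloaded: V_out = x·V_s = 2.44 mV.)

V_out ≈ 1.84 mV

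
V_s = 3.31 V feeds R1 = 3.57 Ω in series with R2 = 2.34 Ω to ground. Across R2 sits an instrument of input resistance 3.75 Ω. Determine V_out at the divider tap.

R2 ‖ R_L = (2.34 × 3.75)/(2.34 + 3.75) = 1.441 Ω.
Then V_out = V_s · R2'/(R1 + R2') = 3.31 × 1.441/5.011 = 0.9518 V.

V_out ≈ 0.952 V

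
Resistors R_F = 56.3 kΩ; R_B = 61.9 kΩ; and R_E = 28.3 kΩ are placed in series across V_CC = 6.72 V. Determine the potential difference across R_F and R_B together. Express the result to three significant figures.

Series total: ΣR = 56.3 + 61.9 + 28.3 = 146.5 kΩ.
R_{R_F..R_B} = 56.3 + 61.9 = 118.2 kΩ.
Voltage divider: V = V_CC · (118.2 / 146.5) = 6.72 × 0.8068 = 5.422 V.

V ≈ 5.42 V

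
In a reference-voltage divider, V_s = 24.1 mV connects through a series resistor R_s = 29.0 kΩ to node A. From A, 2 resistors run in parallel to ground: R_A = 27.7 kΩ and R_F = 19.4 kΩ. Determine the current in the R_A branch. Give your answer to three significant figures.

Equivalent of the parallel group: R_p = 11.41 kΩ.
V_A by voltage divider: V_A = 24.1 × 11.41/(29.0 + 11.41) = 6.804 mV.
Branch current I = V_A/R_A = 6.804/27.7 = 0.2456 µA.
(Equivalently: I_total = 0.5964 µA, then current-divider fraction G_k/ΣG = 0.4119.)

I ≈ 0.246 µA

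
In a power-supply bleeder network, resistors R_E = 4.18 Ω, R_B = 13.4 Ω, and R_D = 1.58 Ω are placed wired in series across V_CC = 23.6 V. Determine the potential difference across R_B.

Total series resistance ΣR = 4.18 + 13.4 + 1.58 = 19.16 Ω.
Voltage divider: V = V_CC · (13.40 / 19.16) = 23.6 × 0.6994 = 16.51 V.

V ≈ 16.5 V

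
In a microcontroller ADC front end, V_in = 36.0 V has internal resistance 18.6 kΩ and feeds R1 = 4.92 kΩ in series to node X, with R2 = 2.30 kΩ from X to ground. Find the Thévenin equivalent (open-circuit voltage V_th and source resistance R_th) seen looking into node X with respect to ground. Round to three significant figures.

R1' = 18.6 + 4.92 = 23.52 kΩ (source resistance + R1).
With X open, the divider is unloaded: V_th = 36.0 × 2.30/25.82 = 3.207 V.
Zeroing V_in shorts the top of R1' to ground, so R_th = R1' ‖ R2 = 2.095 kΩ.

V_th ≈ 3.21 V, R_th ≈ 2.10 kΩ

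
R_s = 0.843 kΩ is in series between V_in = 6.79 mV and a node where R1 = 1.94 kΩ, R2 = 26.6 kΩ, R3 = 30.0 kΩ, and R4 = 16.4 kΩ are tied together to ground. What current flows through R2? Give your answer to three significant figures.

Parallel bank: R_p = 1/(1/1.94 + 1/26.6 + 1/30.0 + 1/16.4) = 1.545 kΩ.
V_A = 6.79 × 1.545/2.388 = 4.393 mV.
I(R2) = V_A / R2 = 4.393/26.6 = 0.1651 µA.

I ≈ 0.165 µA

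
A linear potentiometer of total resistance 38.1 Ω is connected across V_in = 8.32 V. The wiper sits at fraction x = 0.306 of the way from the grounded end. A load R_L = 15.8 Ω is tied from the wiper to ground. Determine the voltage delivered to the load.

V_out ≈ 1.68 V

Split the track: R_lower = x·R_p = 11.66 Ω, R_upper = (1−x)·R_p = 26.44 Ω.
(x·R_p) ‖ R_L = 6.708 Ω.
V_out = 8.32 × 6.708/(26.44 + 6.708) = 1.684 V.
(Unloaded: V_out = x·V_in = 2.55 V.)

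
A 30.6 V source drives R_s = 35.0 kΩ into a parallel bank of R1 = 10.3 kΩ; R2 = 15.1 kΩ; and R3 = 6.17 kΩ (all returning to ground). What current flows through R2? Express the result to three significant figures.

Combine the parallel branches: R_p = (1/10.3 + 1/15.1 + 1/6.17)⁻¹ = 3.073 kΩ.
Node voltage V_A = V_s · R_p/(R_s + R_p) = 30.6 × 0.08072 = 2.470 V.
Branch current I = V_A/R2 = 2.470/15.1 = 0.1636 mA.
(Check via current divider: I_total = 0.8037 mA; share G_k/ΣG = 0.2035 → same result.)

I ≈ 0.164 mA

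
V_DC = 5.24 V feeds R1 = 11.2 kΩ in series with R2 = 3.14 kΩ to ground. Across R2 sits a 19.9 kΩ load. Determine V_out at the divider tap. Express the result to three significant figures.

V_out ≈ 1.02 V

The load sits in parallel with R2, giving an effective lower resistance R2' = R2·R_L/(R2+R_L) = 2.712 kΩ.
Voltage divider with the loaded lower leg: V_out = 5.24 × 2.712/(11.2 + 2.712) = 5.24 × 0.1949 = 1.022 V.
(Unloaded it would be 1.15 V; the load pulls it down.)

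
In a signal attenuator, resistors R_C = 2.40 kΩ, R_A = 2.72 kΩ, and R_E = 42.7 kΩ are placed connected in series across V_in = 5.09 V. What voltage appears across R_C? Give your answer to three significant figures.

V ≈ 0.255 V

Total series resistance ΣR = 2.40 + 2.72 + 42.7 = 47.82 kΩ.
V = V_in · R/ΣR = 5.09 × 0.05019 = 0.2555 V.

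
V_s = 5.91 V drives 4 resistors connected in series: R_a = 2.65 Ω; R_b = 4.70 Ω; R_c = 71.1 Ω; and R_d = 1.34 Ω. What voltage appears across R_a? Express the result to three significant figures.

V ≈ 0.196 V

ΣR = 2.65 + 4.70 + 71.1 + 1.34 = 79.79 Ω.
By the voltage-divider rule, V = 5.91 × 2.650/79.79 = 0.1963 V.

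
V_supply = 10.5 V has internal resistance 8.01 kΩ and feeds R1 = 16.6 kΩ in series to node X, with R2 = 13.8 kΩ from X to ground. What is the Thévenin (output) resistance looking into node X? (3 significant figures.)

R_th ≈ 8.84 kΩ

R1' = 8.01 + 16.6 = 24.61 kΩ (source resistance + R1).
Looking into X with the source shorted: R_th = R1'·R2/(R1'+R2) = 24.61 × 13.8/38.41 = 8.842 kΩ.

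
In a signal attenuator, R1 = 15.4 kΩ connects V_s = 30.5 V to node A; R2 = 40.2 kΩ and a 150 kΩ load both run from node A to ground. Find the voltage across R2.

V_out ≈ 20.5 V

R2 ‖ R_L = (40.2 × 150)/(40.2 + 150) = 31.70 kΩ.
Voltage divider with the loaded lower leg: V_out = 30.5 × 31.70/(15.4 + 31.70) = 30.5 × 0.6731 = 20.53 V.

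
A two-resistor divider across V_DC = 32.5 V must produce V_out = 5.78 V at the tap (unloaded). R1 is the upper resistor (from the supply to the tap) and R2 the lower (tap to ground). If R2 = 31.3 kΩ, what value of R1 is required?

The divider ratio is R2/(R1+R2) = 5.78/32.5 = 0.1778.
Rearranging, R1 = R2·(1−k)/k = 31.3 × 4.623 = 144.7 kΩ.

R1 ≈ 145 kΩ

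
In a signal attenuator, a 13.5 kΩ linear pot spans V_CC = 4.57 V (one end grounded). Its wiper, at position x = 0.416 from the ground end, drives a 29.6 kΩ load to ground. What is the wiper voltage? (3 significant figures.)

The pot divides into 7.884 kΩ above the wiper and 5.616 kΩ below.
R_L loads the lower segment: effective lower R = 4.720 kΩ.
Loaded-divider output: V_out = 4.57 × 0.3745 = 1.711 V.

V_out ≈ 1.71 V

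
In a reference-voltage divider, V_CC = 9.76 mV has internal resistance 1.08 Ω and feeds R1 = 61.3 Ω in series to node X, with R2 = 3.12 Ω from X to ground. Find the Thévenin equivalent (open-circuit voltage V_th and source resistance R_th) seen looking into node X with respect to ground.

R1' = 1.08 + 61.3 = 62.38 Ω (source resistance + R1).
Open-circuit (no load on X): V_th = V_CC · R2/(R1' + R2) = 9.76 × 3.12/(62.38 + 3.12) = 0.4649 mV.
Looking into X with the source shorted: R_th = R1'·R2/(R1'+R2) = 62.38 × 3.12/65.50 = 2.971 Ω.

V_th ≈ 0.465 mV, R_th ≈ 2.97 Ω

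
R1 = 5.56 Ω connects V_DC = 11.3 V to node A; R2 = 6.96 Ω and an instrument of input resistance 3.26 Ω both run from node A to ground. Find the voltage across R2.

V_out ≈ 3.22 V

First combine the lower leg with the load: R2 ‖ R_L = 2.220 Ω.
Voltage divider with the loaded lower leg: V_out = 11.3 × 2.220/(5.56 + 2.220) = 11.3 × 0.2854 = 3.225 V.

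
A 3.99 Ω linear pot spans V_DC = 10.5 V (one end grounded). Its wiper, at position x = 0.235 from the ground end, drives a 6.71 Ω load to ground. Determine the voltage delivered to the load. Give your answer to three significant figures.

The pot divides into 3.052 Ω above the wiper and 0.9376 Ω below.
(x·R_p) ‖ R_L = 0.8227 Ω.
V_out = 10.5 × 0.8227/(3.052 + 0.8227) = 2.229 V.
(Unloaded: V_out = x·V_DC = 2.47 V.)

V_out ≈ 2.23 V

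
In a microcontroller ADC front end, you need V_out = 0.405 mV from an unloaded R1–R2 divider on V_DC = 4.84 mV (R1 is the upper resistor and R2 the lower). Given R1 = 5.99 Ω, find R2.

R2 ≈ 0.547 Ω

The divider ratio is R2/(R1+R2) = 0.405/4.84 = 0.08368.
R2 = R1 · 0.08368/(1 − 0.08368) = 0.5470 Ω.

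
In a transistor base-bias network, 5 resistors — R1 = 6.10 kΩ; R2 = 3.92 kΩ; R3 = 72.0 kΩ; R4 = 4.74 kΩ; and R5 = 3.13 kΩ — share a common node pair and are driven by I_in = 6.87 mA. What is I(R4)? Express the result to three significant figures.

I ≈ 1.50 mA

Conductances: ΣG = 1/6.10 + 1/3.92 + 1/72.0 + 1/4.74 + 1/3.13 = 0.9634 (1/kΩ).
R4 takes the fraction G_k/ΣG = 0.2110/0.9634 = 0.2190, so I = 6.87 × 0.2190 = 1.504 mA.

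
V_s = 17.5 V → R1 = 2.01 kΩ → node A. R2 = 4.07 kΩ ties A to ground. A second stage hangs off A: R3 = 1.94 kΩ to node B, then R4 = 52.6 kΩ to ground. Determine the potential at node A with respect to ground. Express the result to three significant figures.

Looking into the second stage from A: R3 + R4 = 54.54 kΩ appears in parallel with R2.
Effective lower resistance at A: R2 ‖ 54.54 = 3.787 kΩ.
So V_A = 17.5 × 0.6533 = 11.43 V.

V_A ≈ 11.4 V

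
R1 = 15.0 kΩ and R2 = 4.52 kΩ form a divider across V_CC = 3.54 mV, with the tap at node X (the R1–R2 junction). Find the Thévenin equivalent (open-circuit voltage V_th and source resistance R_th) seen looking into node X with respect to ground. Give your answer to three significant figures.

With X open, the divider is unloaded: V_th = 3.54 × 4.52/19.52 = 0.8197 mV.
With V_CC suppressed (replaced by a short), R_th = R1 ‖ R2 = (15.00 × 4.52)/(15.00 + 4.52) = 3.473 kΩ.

V_th ≈ 0.820 mV, R_th ≈ 3.47 kΩ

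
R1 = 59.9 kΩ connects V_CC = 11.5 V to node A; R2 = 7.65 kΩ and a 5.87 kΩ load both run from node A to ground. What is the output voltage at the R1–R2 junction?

R2 ‖ R_L = (7.65 × 5.87)/(7.65 + 5.87) = 3.321 kΩ.
Now apply the divider: V_out = 11.5 × 0.05254 = 0.6042 V.

V_out ≈ 0.604 V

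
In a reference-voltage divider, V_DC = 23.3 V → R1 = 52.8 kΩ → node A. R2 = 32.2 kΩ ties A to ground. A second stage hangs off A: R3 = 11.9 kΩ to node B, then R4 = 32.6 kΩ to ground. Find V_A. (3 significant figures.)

V_A ≈ 6.09 V

The second stage (R3 + R4 = 44.50 kΩ) loads node A in parallel with R2.
Effective lower resistance at A: R2 ‖ 44.50 = 18.68 kΩ.
So V_A = 23.3 × 0.2614 = 6.089 V.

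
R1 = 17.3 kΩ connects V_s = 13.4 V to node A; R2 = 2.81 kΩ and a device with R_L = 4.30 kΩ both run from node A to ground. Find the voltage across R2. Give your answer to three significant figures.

V_out ≈ 1.20 V

First combine the lower leg with the load: R2 ‖ R_L = 1.699 kΩ.
Then V_out = V_s · R2'/(R1 + R2') = 13.4 × 1.699/19.00 = 1.199 V.
(Unloaded it would be 1.87 V; the load pulls it down.)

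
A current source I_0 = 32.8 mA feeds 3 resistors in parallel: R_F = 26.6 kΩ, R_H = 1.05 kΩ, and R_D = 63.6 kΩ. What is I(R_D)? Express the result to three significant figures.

I ≈ 0.513 mA

ΣG = 1/26.6 + 1/1.05 + 1/63.6 = 1.006.
By the current-divider rule, I = I_0 · G_k/ΣG = 32.8 × 0.01563 = 0.5128 mA.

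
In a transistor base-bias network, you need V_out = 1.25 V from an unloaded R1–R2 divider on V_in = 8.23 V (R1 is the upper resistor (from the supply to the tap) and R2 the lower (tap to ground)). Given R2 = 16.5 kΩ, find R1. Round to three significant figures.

Required fraction k = V_out/V_in = 0.1519.
So R1 = R2 · (V_in/V_out − 1) = 16.5 × (8.23/1.25 − 1) = 16.5 × 5.584 = 92.14 kΩ.

R1 ≈ 92.1 kΩ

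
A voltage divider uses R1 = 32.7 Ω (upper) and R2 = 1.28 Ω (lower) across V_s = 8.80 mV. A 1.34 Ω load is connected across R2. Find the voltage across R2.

V_out ≈ 0.173 mV

R2 ‖ R_L = (1.28 × 1.34)/(1.28 + 1.34) = 0.6547 Ω.
Then V_out = V_s · R2'/(R1 + R2') = 8.80 × 0.6547/33.35 = 0.1727 mV.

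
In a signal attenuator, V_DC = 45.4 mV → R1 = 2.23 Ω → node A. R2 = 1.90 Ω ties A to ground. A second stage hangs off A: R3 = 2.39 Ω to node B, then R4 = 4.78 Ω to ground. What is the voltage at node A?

V_A ≈ 18.3 mV

Looking into the second stage from A: R3 + R4 = 7.170 Ω appears in parallel with R2.
Effective lower resistance at A: R2 ‖ 7.170 = 1.502 Ω.
V_A = 45.4 × 1.502/(2.23 + 1.502) = 18.27 mV.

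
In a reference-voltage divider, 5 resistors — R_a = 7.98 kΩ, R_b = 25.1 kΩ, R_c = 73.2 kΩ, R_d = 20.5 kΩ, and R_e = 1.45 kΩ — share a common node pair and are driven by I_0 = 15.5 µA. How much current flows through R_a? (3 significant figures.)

Total conductance ΣG = 1/7.98 + 1/25.1 + 1/73.2 + 1/20.5 + 1/1.45 = 0.9173 (units of 1/kΩ).
Current divider: I(R_a) = I_0 · G_k/ΣG = 15.5 × (0.1253/0.9173) = 15.5 × 0.1366 = 2.118 µA.

I ≈ 2.12 µA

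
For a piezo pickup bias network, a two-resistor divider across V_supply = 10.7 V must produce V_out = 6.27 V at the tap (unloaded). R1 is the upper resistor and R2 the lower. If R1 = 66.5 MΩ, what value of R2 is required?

Required fraction k = V_out/V_supply = 0.5860.
R2 = R1 · 0.5860/(1 − 0.5860) = 94.12 MΩ.

R2 ≈ 94.1 MΩ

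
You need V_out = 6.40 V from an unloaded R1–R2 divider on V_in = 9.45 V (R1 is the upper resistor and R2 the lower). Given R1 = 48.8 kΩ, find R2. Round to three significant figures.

R2 ≈ 102 kΩ

V_out/V_in = R2/(R1+R2) = 0.6772.
So R2 = R1 · V_out/(V_in − V_out) = 48.8 × 6.40/(9.45 − 6.40) = 48.8 × 2.098 = 102.4 kΩ.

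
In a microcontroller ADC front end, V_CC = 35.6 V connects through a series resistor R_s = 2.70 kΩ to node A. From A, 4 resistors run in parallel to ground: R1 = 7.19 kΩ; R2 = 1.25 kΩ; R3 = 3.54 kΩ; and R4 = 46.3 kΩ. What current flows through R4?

Equivalent of the parallel group: R_p = 0.8044 kΩ.
Node voltage V_A = V_CC · R_p/(R_s + R_p) = 35.6 × 0.2295 = 8.172 V.
I(R4) = V_A / R4 = 8.172/46.3 = 0.1765 mA.

I ≈ 0.176 mA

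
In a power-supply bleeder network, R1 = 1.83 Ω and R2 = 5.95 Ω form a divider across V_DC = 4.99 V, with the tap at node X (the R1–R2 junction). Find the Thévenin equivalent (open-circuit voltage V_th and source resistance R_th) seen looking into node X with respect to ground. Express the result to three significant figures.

V_th ≈ 3.82 V, R_th ≈ 1.40 Ω

V_th is the unloaded tap voltage: V_DC · R2/(R1+R2) = 4.99 × 0.7648 = 3.816 V.
Zeroing V_DC shorts the top of R1 to ground, so R_th = R1 ‖ R2 = 1.400 Ω.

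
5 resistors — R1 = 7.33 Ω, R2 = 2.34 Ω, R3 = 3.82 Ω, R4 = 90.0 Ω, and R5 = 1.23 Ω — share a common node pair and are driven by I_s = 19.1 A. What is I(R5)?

I ≈ 9.41 A

Total conductance ΣG = 1/7.33 + 1/2.34 + 1/3.82 + 1/90.0 + 1/1.23 = 1.650 (units of 1/Ω).
Current divider: I(R5) = I_s · G_k/ΣG = 19.1 × (0.8130/1.650) = 19.1 × 0.4928 = 9.413 A.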